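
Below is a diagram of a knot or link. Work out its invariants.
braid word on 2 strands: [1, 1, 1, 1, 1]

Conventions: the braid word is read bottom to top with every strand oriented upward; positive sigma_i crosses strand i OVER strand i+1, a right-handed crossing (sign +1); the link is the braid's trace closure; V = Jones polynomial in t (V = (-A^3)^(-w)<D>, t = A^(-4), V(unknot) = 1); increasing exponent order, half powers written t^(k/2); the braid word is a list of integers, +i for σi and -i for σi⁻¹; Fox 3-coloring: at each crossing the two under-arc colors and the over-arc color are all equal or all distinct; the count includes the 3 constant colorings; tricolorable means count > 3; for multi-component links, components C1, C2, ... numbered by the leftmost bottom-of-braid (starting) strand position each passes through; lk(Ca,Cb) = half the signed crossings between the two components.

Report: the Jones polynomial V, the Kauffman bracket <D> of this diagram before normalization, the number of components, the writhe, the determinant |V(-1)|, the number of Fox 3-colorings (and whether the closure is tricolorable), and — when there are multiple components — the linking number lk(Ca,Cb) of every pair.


V(t) = t^2 + t^4 - t^5 + t^6 - t^7
bracket: A^-13 - A^-9 + A^-5 - A^-1 - A^7, w = +5
1 component, writhe +5, over 5 crossings
det 5, colorings 3 of 3^5 — not tricolorable
observation: |V(-1)| = 5: so not tricolorable, since 3 does not divide 5


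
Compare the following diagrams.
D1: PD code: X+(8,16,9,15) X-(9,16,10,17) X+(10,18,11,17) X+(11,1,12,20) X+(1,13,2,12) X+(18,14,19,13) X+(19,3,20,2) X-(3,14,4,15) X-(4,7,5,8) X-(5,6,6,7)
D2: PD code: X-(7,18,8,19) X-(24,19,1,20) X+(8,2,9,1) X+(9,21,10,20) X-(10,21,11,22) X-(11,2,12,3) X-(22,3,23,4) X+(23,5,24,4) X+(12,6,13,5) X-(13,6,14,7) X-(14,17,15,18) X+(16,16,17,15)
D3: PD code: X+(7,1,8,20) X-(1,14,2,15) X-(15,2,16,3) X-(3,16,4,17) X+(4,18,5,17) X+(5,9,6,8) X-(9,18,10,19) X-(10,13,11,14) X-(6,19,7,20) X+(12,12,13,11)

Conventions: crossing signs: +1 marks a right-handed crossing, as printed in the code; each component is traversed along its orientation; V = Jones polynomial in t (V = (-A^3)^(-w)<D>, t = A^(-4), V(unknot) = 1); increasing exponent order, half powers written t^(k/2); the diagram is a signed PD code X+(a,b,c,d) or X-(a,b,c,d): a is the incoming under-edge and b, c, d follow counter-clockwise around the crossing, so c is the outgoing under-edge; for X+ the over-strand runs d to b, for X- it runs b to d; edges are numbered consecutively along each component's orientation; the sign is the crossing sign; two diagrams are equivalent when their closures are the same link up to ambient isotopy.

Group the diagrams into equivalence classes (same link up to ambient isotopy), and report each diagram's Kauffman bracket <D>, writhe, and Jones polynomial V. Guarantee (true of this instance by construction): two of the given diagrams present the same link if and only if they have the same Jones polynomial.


classes: {D1} | {D2} | {D3}
V(D1) = t + t^3 - t^4  [10 crossings, <D> = -A^-10 + A^-6 + A^2, w = +2]
V(D2) = 1  [12 crossings, <D> = A^-6, w = -2]
V(D3) = -t^-4 + t^-3 + t^-1  [10 crossings, <D> = A^-2 + A^6 - A^10, w = -2]
note: 3 classes among 3 diagrams; unequal V(t) rules out equality


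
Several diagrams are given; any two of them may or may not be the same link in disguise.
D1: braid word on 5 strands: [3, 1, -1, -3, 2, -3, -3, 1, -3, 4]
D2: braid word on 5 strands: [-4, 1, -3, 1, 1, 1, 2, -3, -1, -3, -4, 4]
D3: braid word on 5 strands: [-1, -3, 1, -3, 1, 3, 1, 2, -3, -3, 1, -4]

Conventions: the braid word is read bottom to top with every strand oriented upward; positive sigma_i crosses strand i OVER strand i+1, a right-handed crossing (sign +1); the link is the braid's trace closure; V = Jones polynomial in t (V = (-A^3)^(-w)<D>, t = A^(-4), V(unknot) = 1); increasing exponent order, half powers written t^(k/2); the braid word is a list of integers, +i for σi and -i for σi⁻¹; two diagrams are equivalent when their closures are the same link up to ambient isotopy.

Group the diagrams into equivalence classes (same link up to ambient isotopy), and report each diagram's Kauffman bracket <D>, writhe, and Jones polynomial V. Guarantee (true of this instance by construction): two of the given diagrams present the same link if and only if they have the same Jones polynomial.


grouping into links: {D1} | {D2, D3}
V(D1) = -t^-4 + t^-3 + t^-1  (w 0, c 10, <D> = A^4 + A^12 - A^16)
V(D2) = -t^-3 + t^-2 - t^-1 + 3 - t + t^2 - t^3  [12 crossings, <D> = -A^-12 + A^-8 - A^-4 + 3 - A^4 + A^8 - A^12, w = 0]
V(D3) = -t^-3 + t^-2 - t^-1 + 3 - t + t^2 - t^3  [12 crossings, <D> = -A^-12 + A^-8 - A^-4 + 3 - A^4 + A^8 - A^12, w = 0]
why: 2 classes among 3 diagrams; unequal V(t) rules out equality


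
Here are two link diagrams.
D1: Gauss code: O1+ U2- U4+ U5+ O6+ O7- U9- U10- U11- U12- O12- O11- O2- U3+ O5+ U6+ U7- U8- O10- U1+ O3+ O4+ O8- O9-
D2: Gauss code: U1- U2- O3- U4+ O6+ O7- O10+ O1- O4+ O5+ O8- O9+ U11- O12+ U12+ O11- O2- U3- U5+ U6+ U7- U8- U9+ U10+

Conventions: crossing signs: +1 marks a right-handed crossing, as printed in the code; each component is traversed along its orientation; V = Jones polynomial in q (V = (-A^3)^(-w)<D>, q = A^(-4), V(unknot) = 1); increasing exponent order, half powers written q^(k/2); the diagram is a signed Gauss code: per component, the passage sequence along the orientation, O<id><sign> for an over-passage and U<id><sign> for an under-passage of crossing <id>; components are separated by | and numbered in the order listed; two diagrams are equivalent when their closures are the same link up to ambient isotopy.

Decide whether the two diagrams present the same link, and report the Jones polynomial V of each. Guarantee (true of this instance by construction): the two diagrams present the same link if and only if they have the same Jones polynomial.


equivalent: yes
D1 (bracket A^-6; 12 crossings at w = -2): V = 1
V(D2) = 1  [12 crossings, <D> = 1, w = 0]
observation: from 12 to 12 crossings by R-moves: one link, two diagrams


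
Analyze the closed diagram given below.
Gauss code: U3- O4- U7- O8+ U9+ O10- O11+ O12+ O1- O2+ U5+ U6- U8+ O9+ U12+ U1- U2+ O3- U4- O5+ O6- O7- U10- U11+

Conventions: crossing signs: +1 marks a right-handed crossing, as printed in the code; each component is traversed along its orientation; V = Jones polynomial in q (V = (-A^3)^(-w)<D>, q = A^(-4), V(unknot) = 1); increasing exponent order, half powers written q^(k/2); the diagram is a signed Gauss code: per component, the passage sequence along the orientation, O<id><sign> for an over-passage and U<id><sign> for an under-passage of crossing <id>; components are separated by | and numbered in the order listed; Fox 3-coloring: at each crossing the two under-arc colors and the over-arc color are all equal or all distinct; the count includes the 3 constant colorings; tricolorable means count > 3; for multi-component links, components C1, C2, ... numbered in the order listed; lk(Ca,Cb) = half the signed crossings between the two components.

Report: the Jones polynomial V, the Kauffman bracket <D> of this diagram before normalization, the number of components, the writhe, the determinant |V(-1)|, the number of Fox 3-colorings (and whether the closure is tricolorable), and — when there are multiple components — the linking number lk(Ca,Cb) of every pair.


V(q) = -q^-3 + q^-2 - q^-1 + 3 - q + q^2 - q^3
bracket: -A^-12 + A^-8 - A^-4 + 3 - A^4 + A^8 - A^12, w = 0
1 component, writhe 0, over 12 crossings
det 9, colorings 27 of 3^12 — tricolorable
observation: V is palindromic (span 6, det 9): q -> 1/q fixes it; necessary, not sufficient, for amphichirality


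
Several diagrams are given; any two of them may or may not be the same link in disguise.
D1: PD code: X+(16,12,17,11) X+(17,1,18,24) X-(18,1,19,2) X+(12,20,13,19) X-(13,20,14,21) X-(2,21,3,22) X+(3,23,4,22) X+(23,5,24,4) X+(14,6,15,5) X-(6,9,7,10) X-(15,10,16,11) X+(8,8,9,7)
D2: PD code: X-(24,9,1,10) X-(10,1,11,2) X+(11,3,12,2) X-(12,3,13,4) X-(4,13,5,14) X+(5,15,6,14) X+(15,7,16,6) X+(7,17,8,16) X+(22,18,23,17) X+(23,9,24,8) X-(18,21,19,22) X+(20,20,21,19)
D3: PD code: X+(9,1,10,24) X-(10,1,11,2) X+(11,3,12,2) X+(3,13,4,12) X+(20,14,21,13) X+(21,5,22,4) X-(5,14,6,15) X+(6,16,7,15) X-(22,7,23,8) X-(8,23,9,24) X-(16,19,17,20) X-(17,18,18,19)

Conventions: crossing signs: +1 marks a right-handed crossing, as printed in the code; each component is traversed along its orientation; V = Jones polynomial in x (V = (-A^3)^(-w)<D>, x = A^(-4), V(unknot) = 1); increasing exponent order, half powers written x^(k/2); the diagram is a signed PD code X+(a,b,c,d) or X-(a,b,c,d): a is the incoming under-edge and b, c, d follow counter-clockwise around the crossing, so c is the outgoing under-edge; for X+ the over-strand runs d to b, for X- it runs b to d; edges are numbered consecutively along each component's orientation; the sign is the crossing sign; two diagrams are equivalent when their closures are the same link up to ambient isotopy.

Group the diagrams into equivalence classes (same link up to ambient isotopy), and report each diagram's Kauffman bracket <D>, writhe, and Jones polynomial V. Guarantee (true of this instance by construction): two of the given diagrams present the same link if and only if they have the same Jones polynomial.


classes: {D1, D2, D3}
V(D1) = 1  [12 crossings, <D> = A^6, w = +2]
D2 (bracket A^6; 12 crossings at w = +2): V = 1
V(D3) = 1  (w 0, c 12, <D> = 1)
insight: all 3 diagrams share one V(x), hence one class


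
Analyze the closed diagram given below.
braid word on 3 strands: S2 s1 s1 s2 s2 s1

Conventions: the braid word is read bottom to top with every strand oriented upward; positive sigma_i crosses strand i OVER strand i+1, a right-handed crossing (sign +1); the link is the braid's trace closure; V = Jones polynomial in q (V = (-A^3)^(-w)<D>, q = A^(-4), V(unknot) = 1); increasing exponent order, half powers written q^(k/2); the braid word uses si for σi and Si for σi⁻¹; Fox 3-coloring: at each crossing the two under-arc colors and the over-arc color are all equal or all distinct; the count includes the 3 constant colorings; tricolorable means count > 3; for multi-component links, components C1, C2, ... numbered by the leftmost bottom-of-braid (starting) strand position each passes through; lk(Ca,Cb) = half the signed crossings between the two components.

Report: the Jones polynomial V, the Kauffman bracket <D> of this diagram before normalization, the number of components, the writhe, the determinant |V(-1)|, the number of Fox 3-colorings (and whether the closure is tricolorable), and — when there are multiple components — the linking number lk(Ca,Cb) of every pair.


Jones polynomial: V(q) = q - q^2 + 2q^3 - q^4 + q^5 - q^6
<D> = -A^-12 + A^-8 - A^-4 + 2 - A^4 + A^8; writhe +4
components 1, writhe +4 (6 crossings)
3-colorings: 3 of 3^6, det 7 — not tricolorable
note: |V(-1)| = 7: so not tricolorable, since 3 does not divide 7


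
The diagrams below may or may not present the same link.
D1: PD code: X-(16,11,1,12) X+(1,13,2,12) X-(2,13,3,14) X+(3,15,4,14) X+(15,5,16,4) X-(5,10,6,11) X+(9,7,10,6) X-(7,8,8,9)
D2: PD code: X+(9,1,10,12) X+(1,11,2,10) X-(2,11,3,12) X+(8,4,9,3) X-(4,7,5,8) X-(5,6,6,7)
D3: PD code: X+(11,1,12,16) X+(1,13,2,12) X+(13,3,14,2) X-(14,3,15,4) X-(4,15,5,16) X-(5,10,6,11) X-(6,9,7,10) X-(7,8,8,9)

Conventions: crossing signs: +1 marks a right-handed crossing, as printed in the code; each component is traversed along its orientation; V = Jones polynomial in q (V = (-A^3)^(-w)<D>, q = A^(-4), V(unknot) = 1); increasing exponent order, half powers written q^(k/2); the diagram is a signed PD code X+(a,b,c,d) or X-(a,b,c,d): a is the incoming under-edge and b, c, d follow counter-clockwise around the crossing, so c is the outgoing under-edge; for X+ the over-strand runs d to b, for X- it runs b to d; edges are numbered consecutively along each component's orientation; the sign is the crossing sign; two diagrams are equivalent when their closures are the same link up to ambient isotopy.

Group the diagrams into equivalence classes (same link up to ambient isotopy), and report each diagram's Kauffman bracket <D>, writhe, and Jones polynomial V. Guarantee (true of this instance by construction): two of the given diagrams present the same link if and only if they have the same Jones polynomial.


equivalence classes: {D1, D2, D3}
D1 (bracket 1; 8 crossings at w = 0): V = 1
V(D2) = 1  [6 crossings, <D> = 1, w = 0]
V(D3) = 1  [8 crossings, <D> = A^-6, w = -2]
key observation: all 3 diagrams share one V(q), hence one class


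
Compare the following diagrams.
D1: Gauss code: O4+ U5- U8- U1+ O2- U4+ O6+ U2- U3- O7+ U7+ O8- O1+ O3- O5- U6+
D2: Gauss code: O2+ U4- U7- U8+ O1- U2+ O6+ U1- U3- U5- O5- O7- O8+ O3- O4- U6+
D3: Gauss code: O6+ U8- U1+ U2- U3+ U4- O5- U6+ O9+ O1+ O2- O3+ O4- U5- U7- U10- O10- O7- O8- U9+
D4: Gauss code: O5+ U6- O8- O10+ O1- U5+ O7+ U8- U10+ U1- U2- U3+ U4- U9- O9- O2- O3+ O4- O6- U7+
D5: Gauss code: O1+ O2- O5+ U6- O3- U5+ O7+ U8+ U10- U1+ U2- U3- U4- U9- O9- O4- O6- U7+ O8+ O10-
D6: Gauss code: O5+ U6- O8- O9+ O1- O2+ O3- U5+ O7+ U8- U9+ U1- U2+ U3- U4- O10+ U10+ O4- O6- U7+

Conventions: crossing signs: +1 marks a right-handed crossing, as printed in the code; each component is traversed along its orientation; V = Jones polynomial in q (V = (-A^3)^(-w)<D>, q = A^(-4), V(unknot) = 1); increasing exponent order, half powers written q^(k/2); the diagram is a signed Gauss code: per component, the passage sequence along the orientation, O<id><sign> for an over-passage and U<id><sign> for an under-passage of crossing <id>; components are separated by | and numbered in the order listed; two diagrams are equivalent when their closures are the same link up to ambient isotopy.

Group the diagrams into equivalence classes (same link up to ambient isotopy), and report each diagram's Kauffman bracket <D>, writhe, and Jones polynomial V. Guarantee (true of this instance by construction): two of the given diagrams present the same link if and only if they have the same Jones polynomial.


grouping into links: {D1, D2, D3, D4, D5, D6}
V(D1) = q^-2 - q^-1 + 1 - q + q^2  (w 0, c 8, <D> = A^-8 - A^-4 + 1 - A^4 + A^8)
V(D2) = q^-2 - q^-1 + 1 - q + q^2  [8 crossings, <D> = A^-14 - A^-10 + A^-6 - A^-2 + A^2, w = -2]
V(D3) = q^-2 - q^-1 + 1 - q + q^2  [10 crossings, <D> = A^-14 - A^-10 + A^-6 - A^-2 + A^2, w = -2]
D4 (bracket A^-14 - A^-10 + A^-6 - A^-2 + A^2; 10 crossings at w = -2): V = q^-2 - q^-1 + 1 - q + q^2
D5 (bracket A^-14 - A^-10 + A^-6 - A^-2 + A^2; 10 crossings at w = -2): V = q^-2 - q^-1 + 1 - q + q^2
D6 (bracket A^-8 - A^-4 + 1 - A^4 + A^8; 10 crossings at w = 0): V = q^-2 - q^-1 + 1 - q + q^2
why: one V(q) for all 6 diagrams — one class (guaranteed)


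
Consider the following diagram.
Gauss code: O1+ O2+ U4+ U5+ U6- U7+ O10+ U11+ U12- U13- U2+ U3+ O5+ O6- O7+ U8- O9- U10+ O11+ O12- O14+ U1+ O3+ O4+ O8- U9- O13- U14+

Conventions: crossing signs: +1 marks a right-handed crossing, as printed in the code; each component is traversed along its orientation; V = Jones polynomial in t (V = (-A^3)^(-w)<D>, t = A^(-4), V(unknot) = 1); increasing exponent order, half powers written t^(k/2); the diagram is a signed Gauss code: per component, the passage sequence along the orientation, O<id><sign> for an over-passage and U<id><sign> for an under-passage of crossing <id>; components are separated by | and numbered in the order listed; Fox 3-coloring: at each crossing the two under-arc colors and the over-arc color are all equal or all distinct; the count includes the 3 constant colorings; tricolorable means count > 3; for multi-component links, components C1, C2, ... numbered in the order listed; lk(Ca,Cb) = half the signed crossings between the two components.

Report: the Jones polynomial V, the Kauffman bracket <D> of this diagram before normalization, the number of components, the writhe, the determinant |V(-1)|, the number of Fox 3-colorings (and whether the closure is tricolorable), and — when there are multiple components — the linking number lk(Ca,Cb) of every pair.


V = 2t - 2t^2 + 3t^3 - 3t^4 + 2t^5 - 2t^6 + t^7
<D> = A^-16 - 2A^-12 + 2A^-8 - 3A^-4 + 3 - 2A^4 + 2A^8 (w = +4)
1 component over 14 crossings, w = +4
9 Fox colorings among 3^14, |V(-1)| = 15: tricolorable
why: det 15 = |V(-1)|; divisible by 3, so tricolorable


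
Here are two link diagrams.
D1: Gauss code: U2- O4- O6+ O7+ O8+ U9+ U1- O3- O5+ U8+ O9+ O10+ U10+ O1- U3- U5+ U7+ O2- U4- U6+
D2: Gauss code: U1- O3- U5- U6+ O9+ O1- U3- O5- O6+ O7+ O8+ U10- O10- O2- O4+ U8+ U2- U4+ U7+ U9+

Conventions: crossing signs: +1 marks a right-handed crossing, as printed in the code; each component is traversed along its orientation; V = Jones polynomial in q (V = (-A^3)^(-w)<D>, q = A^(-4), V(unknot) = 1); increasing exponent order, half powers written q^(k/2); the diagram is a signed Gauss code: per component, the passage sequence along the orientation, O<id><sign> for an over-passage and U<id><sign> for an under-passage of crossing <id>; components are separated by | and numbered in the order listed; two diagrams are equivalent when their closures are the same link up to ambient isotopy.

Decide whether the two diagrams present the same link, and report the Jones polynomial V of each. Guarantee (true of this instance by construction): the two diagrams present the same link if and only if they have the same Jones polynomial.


same link: yes
V(D1) = 1  [10 crossings, <D> = A^6, w = +2]
V(D2) = 1  (w 0, c 10, <D> = 1)
note: from 10 to 10 crossings by R-moves: one link, two diagrams


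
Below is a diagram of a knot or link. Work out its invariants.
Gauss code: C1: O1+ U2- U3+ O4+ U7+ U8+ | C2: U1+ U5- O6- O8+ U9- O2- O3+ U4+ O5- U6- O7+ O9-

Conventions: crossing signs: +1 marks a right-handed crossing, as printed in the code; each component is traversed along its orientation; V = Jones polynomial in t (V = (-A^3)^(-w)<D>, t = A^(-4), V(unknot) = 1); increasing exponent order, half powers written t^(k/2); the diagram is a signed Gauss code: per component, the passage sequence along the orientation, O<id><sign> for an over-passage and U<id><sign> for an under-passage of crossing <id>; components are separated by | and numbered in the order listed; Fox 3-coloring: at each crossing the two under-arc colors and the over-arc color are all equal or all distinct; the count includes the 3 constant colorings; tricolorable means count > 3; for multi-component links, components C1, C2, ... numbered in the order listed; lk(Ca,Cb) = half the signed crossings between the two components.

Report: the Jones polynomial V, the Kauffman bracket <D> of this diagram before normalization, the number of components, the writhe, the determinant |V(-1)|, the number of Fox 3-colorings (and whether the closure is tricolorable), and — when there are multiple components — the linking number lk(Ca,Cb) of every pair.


V(t) = t^(-3/2) - t^(-1/2) - t^(3/2) - t^(7/2)
bracket: A^-11 + A^-3 + A^5 - A^9, w = +1
2 components, writhe +1, over 9 crossings
lk(C1,C2) = +2
det 4, colorings 3 of 3^9 — not tricolorable
observation: span 5 respects span(V) <= c + mu - 1 = 10 for this 2-component diagram


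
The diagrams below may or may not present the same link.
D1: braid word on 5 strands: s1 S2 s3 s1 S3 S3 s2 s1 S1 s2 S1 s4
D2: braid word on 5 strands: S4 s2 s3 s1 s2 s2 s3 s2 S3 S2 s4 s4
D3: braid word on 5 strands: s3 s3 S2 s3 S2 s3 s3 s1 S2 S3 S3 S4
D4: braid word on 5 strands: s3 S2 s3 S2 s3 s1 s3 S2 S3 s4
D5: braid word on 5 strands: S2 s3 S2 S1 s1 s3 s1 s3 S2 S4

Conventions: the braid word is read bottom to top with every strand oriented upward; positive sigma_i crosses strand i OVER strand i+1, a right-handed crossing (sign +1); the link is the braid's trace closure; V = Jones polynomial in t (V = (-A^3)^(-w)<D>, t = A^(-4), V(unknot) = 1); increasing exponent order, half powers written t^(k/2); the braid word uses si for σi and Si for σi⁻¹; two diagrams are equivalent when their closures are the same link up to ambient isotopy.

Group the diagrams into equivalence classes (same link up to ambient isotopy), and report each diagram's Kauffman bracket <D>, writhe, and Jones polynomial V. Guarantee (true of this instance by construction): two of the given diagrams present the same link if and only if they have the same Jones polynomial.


classes: {D1} | {D2} | {D3, D4, D5}
V(D1) = 1  [12 crossings, <D> = A^6, w = +2]
V(D2) = t + t^3 - t^4  (w +6, c 12, <D> = -A^2 + A^6 + A^14)
V(D3) = -t^-3 + 2t^-2 - 2t^-1 + 3 - 2t + 2t^2 - t^3  [12 crossings, <D> = -A^-12 + 2A^-8 - 2A^-4 + 3 - 2A^4 + 2A^8 - A^12, w = 0]
V(D4) = -t^-3 + 2t^-2 - 2t^-1 + 3 - 2t + 2t^2 - t^3  [10 crossings, <D> = -A^-6 + 2A^-2 - 2A^2 + 3A^6 - 2A^10 + 2A^14 - A^18, w = +2]
V(D5) = -t^-3 + 2t^-2 - 2t^-1 + 3 - 2t + 2t^2 - t^3  [10 crossings, <D> = -A^-12 + 2A^-8 - 2A^-4 + 3 - 2A^4 + 2A^8 - A^12, w = 0]
insight: 3 values of V(t) split the 5 diagrams


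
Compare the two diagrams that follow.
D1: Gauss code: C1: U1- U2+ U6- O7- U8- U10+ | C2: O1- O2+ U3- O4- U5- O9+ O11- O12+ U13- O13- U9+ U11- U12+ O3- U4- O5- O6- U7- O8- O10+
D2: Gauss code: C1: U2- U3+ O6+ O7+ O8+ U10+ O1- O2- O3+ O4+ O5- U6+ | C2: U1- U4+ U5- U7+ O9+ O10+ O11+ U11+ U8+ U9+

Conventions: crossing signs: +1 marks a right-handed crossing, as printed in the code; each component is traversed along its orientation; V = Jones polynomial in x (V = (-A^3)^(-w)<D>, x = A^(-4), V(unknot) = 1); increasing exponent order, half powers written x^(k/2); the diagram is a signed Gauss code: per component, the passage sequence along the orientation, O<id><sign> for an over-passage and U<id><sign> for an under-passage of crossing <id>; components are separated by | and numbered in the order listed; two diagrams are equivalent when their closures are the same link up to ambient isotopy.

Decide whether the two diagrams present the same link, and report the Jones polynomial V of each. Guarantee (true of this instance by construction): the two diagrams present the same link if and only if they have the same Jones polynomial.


equivalent: no
D1 (bracket A^-9 + 2A^-1 - A^3 + A^7 - A^11; 13 crossings at w = -5): V = x^(-13/2) - x^(-11/2) + x^(-9/2) - 2x^(-7/2) - x^(-3/2)
V(D2) = -x^(1/2) - x^(5/2)  [11 crossings, <D> = A^5 + A^13, w = +5]
observation: 2 values of V(x) split the 2 diagrams


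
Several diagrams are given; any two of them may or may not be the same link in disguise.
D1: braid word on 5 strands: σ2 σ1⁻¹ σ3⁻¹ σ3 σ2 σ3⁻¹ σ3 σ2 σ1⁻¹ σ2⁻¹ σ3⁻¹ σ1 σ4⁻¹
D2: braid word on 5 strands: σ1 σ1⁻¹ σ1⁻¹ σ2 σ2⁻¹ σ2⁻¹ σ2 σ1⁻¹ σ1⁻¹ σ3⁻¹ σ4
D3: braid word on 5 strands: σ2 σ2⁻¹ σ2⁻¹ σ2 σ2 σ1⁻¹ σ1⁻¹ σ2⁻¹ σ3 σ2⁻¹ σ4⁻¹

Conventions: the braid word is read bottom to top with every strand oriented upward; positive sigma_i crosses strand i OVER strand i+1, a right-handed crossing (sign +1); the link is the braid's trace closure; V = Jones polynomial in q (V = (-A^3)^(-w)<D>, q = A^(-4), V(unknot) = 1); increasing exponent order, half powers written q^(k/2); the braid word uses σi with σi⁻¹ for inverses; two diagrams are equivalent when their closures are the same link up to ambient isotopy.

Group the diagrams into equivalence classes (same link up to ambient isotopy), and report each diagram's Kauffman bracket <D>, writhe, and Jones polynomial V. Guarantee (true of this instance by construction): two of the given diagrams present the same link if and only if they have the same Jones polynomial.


classes: {D1} | {D2} | {D3}
V(D1) = -q^(-3/2) - 2q^(1/2) + q^(3/2) - q^(5/2) + q^(7/2)  [13 crossings, <D> = -A^-17 + A^-13 - A^-9 + 2A^-5 + A^3, w = -1]
V(D2) = q^(-9/2) - q^(-5/2) - q^(-3/2) - q^(-1/2)  [11 crossings, <D> = A^-7 + A^-3 + A - A^9, w = -3]
V(D3) = -q^(-5/2) - q^(-1/2)  [11 crossings, <D> = A^-7 + A, w = -3]
note: 3 values of V(q) split the 3 diagrams


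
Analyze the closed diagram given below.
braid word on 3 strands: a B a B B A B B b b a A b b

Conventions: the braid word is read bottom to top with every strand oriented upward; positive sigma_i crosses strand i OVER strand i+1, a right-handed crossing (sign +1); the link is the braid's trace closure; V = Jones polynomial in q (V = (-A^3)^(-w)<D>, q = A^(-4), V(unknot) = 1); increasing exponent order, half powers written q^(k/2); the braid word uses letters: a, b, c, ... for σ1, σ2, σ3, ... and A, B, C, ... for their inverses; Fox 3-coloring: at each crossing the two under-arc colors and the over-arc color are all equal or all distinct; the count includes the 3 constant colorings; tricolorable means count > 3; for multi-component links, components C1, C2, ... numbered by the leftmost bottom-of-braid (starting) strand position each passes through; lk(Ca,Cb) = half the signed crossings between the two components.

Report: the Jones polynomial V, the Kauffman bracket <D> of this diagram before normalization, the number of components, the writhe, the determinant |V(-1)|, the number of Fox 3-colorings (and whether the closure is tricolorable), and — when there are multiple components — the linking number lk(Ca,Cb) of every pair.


V = -q^-3 + 2q^-2 - 2q^-1 + 3 - 2q + 2q^2 - q^3
<D> = -A^-12 + 2A^-8 - 2A^-4 + 3 - 2A^4 + 2A^8 - A^12 (w = 0)
1 component over 14 crossings, w = 0
3 Fox colorings among 3^14, |V(-1)| = 13: not tricolorable
why: palindromic: swapping q for 1/q fixes V


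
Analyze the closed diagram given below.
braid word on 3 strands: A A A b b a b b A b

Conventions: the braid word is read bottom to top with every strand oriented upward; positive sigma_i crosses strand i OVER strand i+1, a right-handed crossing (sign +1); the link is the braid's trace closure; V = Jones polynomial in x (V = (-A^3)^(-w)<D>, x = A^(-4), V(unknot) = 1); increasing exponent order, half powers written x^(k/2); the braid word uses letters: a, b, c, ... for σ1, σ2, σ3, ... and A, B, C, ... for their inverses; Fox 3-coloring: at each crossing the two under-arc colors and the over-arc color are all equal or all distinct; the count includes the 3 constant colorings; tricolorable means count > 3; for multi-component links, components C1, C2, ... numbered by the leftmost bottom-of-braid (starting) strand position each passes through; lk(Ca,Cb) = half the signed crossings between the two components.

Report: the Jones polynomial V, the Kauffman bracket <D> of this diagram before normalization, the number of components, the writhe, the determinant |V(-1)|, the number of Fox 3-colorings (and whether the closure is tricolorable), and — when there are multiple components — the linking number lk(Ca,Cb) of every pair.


Jones polynomial: V(x) = -x^-1 + 2 - x + 2x^2 - x^3 + x^4 - x^5
<D> = -A^-14 + A^-10 - A^-6 + 2A^-2 - A^2 + 2A^6 - A^10; writhe +2
components 1, writhe +2 (10 crossings)
3-colorings: 9 of 3^10, det 9 — tricolorable
note: det 9 = |V(-1)|; divisible by 3, so tricolorable


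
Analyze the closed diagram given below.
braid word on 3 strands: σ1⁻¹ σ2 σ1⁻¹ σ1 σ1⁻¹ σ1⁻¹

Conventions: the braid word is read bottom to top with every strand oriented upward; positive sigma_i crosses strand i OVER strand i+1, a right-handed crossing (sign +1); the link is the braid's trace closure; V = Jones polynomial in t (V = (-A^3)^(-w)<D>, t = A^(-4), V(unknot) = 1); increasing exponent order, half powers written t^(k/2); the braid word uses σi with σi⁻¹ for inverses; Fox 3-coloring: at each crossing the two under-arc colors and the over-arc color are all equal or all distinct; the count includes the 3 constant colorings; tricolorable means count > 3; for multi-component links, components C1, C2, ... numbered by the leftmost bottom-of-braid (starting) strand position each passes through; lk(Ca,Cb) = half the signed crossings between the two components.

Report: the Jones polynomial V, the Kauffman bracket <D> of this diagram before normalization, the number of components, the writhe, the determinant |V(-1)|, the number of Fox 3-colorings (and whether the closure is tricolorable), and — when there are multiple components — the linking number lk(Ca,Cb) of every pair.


V = -t^-4 + t^-3 + t^-1
<D> = A^-2 + A^6 - A^10 (w = -2)
1 component over 6 crossings, w = -2
9 Fox colorings among 3^6, |V(-1)| = 3: tricolorable
why: the span of V is 3, forcing >= 3 crossings in any diagram


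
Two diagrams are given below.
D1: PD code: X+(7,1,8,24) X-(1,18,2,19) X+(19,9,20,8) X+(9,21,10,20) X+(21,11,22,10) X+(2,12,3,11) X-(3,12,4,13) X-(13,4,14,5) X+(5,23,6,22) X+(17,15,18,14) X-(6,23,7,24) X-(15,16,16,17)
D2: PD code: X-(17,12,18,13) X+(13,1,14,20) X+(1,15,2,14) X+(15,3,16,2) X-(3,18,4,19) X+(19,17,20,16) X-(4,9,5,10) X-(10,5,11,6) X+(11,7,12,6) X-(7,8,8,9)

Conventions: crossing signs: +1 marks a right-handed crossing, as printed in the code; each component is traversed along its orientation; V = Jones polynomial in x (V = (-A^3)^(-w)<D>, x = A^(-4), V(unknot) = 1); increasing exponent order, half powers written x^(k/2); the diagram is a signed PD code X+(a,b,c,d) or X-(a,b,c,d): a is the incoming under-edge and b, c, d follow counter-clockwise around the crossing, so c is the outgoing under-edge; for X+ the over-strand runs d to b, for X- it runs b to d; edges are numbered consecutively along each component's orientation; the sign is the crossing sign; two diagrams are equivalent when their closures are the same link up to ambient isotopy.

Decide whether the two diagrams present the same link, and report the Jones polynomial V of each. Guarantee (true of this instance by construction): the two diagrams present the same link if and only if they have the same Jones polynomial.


same link: yes
V(D1) = x^-1 - 1 + 2x - 2x^2 + 2x^3 - 2x^4 + x^5  [12 crossings, <D> = A^-14 - 2A^-10 + 2A^-6 - 2A^-2 + 2A^2 - A^6 + A^10, w = +2]
V(D2) = x^-1 - 1 + 2x - 2x^2 + 2x^3 - 2x^4 + x^5  (w 0, c 10, <D> = A^-20 - 2A^-16 + 2A^-12 - 2A^-8 + 2A^-4 - 1 + A^4)
note: one V(x) for all 2 diagrams — one class (guaranteed)


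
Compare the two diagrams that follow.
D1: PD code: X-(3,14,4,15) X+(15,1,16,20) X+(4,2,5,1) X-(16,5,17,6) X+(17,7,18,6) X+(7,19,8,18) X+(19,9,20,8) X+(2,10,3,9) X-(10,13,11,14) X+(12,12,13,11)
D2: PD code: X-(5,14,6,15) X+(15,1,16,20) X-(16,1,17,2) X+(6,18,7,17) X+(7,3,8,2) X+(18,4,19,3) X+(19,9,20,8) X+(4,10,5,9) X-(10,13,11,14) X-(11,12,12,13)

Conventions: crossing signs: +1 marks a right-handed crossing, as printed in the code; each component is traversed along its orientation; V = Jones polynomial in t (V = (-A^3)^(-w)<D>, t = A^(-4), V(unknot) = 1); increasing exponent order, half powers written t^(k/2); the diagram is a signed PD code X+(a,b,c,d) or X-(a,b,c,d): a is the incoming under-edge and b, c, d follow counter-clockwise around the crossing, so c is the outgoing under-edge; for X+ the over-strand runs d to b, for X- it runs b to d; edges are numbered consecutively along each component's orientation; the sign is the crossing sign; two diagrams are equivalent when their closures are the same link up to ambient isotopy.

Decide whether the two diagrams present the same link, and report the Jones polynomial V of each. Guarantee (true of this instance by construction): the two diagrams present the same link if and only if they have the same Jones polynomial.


equivalent: yes
V(D1) = t + t^3 - t^4  (w +4, c 10, <D> = -A^-4 + 1 + A^8)
V(D2) = t + t^3 - t^4  [10 crossings, <D> = -A^-10 + A^-6 + A^2, w = +2]
key observation: Reidemeister moves carry D1 (10 crossings) to D2 (10)


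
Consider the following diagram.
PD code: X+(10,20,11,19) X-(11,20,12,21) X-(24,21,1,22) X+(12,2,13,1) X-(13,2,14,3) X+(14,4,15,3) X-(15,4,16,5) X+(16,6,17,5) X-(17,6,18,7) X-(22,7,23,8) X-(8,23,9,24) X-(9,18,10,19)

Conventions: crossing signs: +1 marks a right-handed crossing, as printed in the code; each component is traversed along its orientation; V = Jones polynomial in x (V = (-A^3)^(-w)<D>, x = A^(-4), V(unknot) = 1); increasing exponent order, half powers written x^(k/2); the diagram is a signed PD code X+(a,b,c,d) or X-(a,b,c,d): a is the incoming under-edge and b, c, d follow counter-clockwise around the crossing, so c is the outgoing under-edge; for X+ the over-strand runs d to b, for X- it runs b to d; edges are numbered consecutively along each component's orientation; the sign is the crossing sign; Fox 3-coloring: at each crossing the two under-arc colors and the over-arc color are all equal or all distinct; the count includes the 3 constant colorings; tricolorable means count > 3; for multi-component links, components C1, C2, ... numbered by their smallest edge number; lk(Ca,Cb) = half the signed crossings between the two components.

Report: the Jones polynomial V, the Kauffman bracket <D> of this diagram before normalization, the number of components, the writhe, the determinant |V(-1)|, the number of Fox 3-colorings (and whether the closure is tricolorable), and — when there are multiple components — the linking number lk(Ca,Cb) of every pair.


V(x) = -x^-4 + x^-3 + x^-1
bracket: A^-8 + 1 - A^4, w = -4
1 component, writhe -4, over 12 crossings
det 3, colorings 9 of 3^12 — tricolorable
observation: |V(-1)| = 3: so tricolorable, since 3 divides 3


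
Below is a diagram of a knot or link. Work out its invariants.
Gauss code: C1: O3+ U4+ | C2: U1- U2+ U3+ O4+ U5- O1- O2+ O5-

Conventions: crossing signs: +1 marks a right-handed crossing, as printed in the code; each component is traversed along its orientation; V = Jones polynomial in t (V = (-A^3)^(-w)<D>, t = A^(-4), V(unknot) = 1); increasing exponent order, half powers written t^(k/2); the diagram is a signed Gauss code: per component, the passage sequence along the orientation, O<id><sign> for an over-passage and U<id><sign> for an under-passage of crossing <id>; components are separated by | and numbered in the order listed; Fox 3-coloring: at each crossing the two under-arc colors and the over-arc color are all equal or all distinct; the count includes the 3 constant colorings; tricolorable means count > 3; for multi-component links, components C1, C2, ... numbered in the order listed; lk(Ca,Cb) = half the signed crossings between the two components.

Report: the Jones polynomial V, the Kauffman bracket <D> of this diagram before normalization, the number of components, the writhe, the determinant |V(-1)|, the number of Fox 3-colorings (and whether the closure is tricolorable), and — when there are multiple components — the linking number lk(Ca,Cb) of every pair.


Jones polynomial: V(t) = -t^(1/2) - t^(5/2)
<D> = A^-7 + A; writhe +1
components 2, writhe +1 (5 crossings)
linking number lk(C1,C2) = +1
3-colorings: 3 of 3^5, det 2 — not tricolorable
note: span 2 respects span(V) <= c + mu - 1 = 6 for this 2-component diagram


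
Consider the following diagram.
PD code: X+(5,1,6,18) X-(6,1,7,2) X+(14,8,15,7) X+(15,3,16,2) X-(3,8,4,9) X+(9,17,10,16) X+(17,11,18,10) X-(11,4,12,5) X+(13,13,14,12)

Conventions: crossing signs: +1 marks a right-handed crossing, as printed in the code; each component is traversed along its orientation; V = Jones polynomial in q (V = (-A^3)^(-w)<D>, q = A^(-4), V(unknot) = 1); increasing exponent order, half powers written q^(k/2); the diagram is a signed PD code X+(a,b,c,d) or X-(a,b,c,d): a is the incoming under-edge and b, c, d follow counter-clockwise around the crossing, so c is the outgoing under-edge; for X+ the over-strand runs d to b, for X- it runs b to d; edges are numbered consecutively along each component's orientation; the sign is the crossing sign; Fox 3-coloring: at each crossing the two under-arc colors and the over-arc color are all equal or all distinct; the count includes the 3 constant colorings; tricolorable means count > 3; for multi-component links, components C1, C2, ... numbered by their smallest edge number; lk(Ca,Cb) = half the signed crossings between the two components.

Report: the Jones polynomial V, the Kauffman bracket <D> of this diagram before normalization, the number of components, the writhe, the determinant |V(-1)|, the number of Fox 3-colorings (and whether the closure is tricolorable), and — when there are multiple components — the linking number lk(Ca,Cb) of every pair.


Jones polynomial: V(q) = q + q^3 - q^4
<D> = A^-7 - A^-3 - A^5; writhe +3
components 1, writhe +3 (9 crossings)
3-colorings: 9 of 3^9, det 3 — tricolorable
note: the span of V is 3, forcing >= 3 crossings in any diagram


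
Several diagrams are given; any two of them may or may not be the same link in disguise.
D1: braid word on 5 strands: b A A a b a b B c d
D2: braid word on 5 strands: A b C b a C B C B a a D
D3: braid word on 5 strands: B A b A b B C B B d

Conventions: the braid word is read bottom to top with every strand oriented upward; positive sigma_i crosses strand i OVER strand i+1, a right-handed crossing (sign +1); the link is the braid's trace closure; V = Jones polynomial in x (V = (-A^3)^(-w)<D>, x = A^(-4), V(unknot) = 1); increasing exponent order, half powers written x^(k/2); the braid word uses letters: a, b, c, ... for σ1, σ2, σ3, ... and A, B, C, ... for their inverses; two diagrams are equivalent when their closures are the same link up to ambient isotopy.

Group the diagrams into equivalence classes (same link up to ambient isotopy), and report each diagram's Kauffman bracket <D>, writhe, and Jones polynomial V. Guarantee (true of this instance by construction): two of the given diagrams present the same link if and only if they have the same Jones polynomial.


equivalence classes: {D1} | {D2} | {D3}
D1 (bracket A^12; 10 crossings at w = +4): V = 1
D2 (bracket A^-18 - A^-14 + A^-10 - A^-6 + A^-2 - A^2 + A^6; 12 crossings at w = -2): V = x^-3 - x^-2 + x^-1 - 1 + x - x^2 + x^3
D3 (bracket A^-8 - A^-4 + 2 - A^4 + A^8 - A^12; 10 crossings at w = -4): V = -x^-6 + x^-5 - x^-4 + 2x^-3 - x^-2 + x^-1
key observation: 3 values of V(x) split the 3 diagrams


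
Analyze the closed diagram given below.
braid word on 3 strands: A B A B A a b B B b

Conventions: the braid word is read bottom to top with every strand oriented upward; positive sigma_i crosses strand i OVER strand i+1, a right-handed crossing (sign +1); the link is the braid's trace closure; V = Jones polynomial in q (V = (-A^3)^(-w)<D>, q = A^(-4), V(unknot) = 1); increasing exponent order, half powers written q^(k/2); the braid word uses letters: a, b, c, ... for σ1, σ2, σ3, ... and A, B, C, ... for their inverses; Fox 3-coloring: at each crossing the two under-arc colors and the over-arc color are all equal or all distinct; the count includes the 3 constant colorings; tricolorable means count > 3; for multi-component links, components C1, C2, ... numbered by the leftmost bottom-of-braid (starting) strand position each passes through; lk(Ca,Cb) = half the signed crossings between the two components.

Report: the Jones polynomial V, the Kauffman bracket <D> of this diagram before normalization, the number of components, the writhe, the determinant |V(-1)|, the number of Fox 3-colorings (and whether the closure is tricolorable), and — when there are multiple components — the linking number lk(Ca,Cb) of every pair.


V(q) = -q^-4 + q^-3 + q^-1
bracket: A^-8 + 1 - A^4, w = -4
1 component, writhe -4, over 10 crossings
det 3, colorings 9 of 3^10 — tricolorable
observation: |V(-1)| = 3: so tricolorable, since 3 divides 3


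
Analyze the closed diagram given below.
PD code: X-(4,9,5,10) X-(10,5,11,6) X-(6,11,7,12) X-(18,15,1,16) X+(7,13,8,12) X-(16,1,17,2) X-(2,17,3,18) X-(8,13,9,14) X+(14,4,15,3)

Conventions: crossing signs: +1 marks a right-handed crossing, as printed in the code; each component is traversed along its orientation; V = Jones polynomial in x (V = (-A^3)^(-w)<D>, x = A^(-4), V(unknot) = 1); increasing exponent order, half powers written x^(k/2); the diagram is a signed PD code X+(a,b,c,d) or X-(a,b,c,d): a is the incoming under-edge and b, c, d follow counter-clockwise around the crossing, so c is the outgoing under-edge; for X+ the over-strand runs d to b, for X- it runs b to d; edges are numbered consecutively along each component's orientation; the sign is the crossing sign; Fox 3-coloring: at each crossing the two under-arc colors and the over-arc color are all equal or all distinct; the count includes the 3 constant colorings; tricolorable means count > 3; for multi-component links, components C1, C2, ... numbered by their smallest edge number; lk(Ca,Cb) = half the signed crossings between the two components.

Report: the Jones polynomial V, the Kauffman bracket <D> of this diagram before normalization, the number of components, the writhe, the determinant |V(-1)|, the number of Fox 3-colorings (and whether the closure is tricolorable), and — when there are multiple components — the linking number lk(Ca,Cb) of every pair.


Jones polynomial: V(x) = x^-8 - 2x^-7 + x^-6 - 2x^-5 + 2x^-4 + x^-2
<D> = -A^-7 - 2A + 2A^5 - A^9 + 2A^13 - A^17; writhe -5
components 1, writhe -5 (9 crossings)
3-colorings: 27 of 3^9, det 9 — tricolorable
note: V spans 6 powers of x: at least 6 crossings in any diagram
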